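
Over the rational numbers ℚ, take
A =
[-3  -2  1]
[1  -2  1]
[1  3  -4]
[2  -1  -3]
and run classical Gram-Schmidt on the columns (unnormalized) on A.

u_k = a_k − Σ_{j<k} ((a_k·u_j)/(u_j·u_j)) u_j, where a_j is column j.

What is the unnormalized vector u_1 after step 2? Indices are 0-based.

Step 1: u_0 = a_0 = (-3, 1, 1, 2).
Step 2: u_1 = a_1 − (1/3)·u_0 = (-1, -7/3, 8/3, -5/3).

u_1 = (-1, -7/3, 8/3, -5/3)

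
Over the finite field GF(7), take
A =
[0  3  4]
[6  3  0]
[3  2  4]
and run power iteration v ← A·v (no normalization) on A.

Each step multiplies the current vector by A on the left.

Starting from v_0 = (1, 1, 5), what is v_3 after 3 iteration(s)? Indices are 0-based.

v_0 = (1, 1, 5).
v_1 = A·v_0 = (2, 2, 4).
v_2 = A·v_1 = (1, 4, 5).
v_3 = A·v_2 = (4, 4, 3).

v_3 = (4, 4, 3)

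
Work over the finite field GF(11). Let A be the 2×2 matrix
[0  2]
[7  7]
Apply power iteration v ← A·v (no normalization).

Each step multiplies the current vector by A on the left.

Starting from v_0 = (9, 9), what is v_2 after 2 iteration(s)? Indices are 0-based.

v_2 = (10, 7)

v_0 = (9, 9).
v_1 = A·v_0 = (7, 5).
v_2 = A·v_1 = (10, 7).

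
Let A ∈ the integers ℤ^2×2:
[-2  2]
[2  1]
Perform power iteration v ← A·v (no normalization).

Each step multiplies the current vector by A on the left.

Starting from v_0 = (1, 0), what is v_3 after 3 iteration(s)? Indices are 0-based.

v_3 = (-20, 14)

v_0 = (1, 0).
v_1 = A·v_0 = (-2, 2).
v_2 = A·v_1 = (8, -2).
v_3 = A·v_2 = (-20, 14).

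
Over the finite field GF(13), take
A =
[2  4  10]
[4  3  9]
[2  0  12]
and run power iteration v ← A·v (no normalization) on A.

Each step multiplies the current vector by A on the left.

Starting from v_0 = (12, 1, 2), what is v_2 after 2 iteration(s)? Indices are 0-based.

v_0 = (12, 1, 2).
v_1 = A·v_0 = (9, 4, 9).
v_2 = A·v_1 = (7, 12, 9).

v_2 = (7, 12, 9)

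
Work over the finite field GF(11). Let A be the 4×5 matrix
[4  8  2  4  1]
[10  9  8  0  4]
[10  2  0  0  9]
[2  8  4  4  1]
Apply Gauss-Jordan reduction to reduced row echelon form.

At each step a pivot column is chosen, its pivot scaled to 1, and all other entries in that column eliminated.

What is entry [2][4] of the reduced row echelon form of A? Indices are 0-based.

step 1: normalize row 0 (÷4) = (1, 2, 6, 1, 3)
  row 1: subtract 10×row0 = (0, 0, 3, 1, 7)
  row 2: subtract 10×row0 = (0, 4, 6, 1, 1)
  row 3: subtract 2×row0 = (0, 4, 3, 2, 6)
step 2: exchange rows 1,2
step 2: normalize row 1 (÷4) = (0, 1, 7, 3, 3)
  row 0: subtract 2×row1 = (1, 0, 3, 6, 8)
  row 3: subtract 4×row1 = (0, 0, 8, 1, 5)
step 3: normalize row 2 (÷3) = (0, 0, 1, 4, 6)
  row 0: subtract 3×row2 = (1, 0, 0, 5, 1)
  row 1: subtract 7×row2 = (0, 1, 0, 8, 5)
  row 3: subtract 8×row2 = (0, 0, 0, 2, 1)
step 4: normalize row 3 (÷2) = (0, 0, 0, 1, 6)
  row 0: subtract 5×row3 = (1, 0, 0, 0, 4)
  row 1: subtract 8×row3 = (0, 1, 0, 0, 1)
  row 2: subtract 4×row3 = (0, 0, 1, 0, 4)

M[2][4] = 4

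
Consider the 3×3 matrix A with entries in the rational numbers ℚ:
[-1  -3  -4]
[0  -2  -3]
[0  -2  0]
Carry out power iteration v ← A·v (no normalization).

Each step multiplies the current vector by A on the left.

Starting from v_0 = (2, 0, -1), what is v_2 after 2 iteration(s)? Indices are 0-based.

v_2 = (-11, -6, -6)

v_0 = (2, 0, -1).
v_1 = A·v_0 = (2, 3, 0).
v_2 = A·v_1 = (-11, -6, -6).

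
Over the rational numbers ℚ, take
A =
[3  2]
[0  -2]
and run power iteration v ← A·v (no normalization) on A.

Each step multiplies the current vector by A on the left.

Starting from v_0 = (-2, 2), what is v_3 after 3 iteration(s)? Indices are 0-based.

v_3 = (-26, -16)

v_0 = (-2, 2).
v_1 = A·v_0 = (-2, -4).
v_2 = A·v_1 = (-14, 8).
v_3 = A·v_2 = (-26, -16).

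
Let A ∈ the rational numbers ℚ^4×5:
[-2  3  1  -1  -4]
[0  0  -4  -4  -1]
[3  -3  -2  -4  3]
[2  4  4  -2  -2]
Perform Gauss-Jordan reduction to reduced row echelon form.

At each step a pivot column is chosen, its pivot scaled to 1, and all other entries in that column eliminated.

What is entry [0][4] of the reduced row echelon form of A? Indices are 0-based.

M[0][4] = 79/92

[1] R0 /= -2  ⇒  (1, -3/2, -1/2, 1/2, 2)
     R2 -= 3·R0  ⇒  (0, 3/2, -1/2, -11/2, -3)
     R3 -= 2·R0  ⇒  (0, 7, 5, -3, -6)
[2] R1 <-> R2
[2] R1 /= 3/2  ⇒  (0, 1, -1/3, -11/3, -2)
     R0 -= -3/2·R1  ⇒  (1, 0, -1, -5, -1)
     R3 -= 7·R1  ⇒  (0, 0, 22/3, 68/3, 8)
[3] R2 /= -4  ⇒  (0, 0, 1, 1, 1/4)
     R0 -= -1·R2  ⇒  (1, 0, 0, -4, -3/4)
     R1 -= -1/3·R2  ⇒  (0, 1, 0, -10/3, -23/12)
     R3 -= 22/3·R2  ⇒  (0, 0, 0, 46/3, 37/6)
[4] R3 /= 46/3  ⇒  (0, 0, 0, 1, 37/92)
     R0 -= -4·R3  ⇒  (1, 0, 0, 0, 79/92)
     R1 -= -10/3·R3  ⇒  (0, 1, 0, 0, -53/92)
     R2 -= 1·R3  ⇒  (0, 0, 1, 0, -7/46)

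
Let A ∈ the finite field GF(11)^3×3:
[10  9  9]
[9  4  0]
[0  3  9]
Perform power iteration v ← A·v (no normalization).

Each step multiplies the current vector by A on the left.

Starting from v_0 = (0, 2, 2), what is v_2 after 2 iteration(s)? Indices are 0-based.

v_0 = (0, 2, 2).
v_1 = A·v_0 = (3, 8, 2).
v_2 = A·v_1 = (10, 4, 9).

v_2 = (10, 4, 9)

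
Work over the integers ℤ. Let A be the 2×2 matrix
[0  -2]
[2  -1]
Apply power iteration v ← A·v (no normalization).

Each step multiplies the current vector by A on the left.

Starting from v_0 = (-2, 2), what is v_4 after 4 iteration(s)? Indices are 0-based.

v_0 = (-2, 2).
v_1 = A·v_0 = (-4, -6).
v_2 = A·v_1 = (12, -2).
v_3 = A·v_2 = (4, 26).
v_4 = A·v_3 = (-52, -18).

v_4 = (-52, -18)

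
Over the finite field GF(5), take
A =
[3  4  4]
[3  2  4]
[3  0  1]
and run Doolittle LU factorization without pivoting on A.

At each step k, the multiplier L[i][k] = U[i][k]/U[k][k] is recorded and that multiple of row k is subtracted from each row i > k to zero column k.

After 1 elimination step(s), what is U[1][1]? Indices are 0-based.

U[1][1] = 3

k=0: U[0][0]=3
  eliminate (1,0): mult=1, new row 1: (0, 3, 0); set L[1][0]=1
  eliminate (2,0): mult=1, new row 2: (0, 1, 2); set L[2][0]=1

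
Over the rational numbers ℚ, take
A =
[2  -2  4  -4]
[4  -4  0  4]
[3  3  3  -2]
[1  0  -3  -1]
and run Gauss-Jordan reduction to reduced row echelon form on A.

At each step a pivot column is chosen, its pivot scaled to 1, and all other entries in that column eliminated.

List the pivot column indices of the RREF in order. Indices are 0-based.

pivot columns: 0, 1, 2, 3

step 1: normalize row 0 (÷2) = (1, -1, 2, -2)
  row 1: subtract 4×row0 = (0, 0, -8, 12)
  row 2: subtract 3×row0 = (0, 6, -3, 4)
  row 3: subtract 1×row0 = (0, 1, -5, 1)
step 2: exchange rows 1,2
step 2: normalize row 1 (÷6) = (0, 1, -1/2, 2/3)
  row 0: subtract -1×row1 = (1, 0, 3/2, -4/3)
  row 3: subtract 1×row1 = (0, 0, -9/2, 1/3)
step 3: normalize row 2 (÷-8) = (0, 0, 1, -3/2)
  row 0: subtract 3/2×row2 = (1, 0, 0, 11/12)
  row 1: subtract -1/2×row2 = (0, 1, 0, -1/12)
  row 3: subtract -9/2×row2 = (0, 0, 0, -77/12)
step 4: normalize row 3 (÷-77/12) = (0, 0, 0, 1)
  row 0: subtract 11/12×row3 = (1, 0, 0, 0)
  row 1: subtract -1/12×row3 = (0, 1, 0, 0)
  row 2: subtract -3/2×row3 = (0, 0, 1, 0)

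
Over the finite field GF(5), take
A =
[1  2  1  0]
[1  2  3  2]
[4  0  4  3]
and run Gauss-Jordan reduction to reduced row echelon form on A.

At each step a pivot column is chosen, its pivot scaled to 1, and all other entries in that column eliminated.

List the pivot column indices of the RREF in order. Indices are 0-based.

pivot columns: 0, 1, 2

step 1: normalize row 0 (÷1) = (1, 2, 1, 0)
  row 1: subtract 1×row0 = (0, 0, 2, 2)
  row 2: subtract 4×row0 = (0, 2, 0, 3)
step 2: exchange rows 1,2
step 2: normalize row 1 (÷2) = (0, 1, 0, 4)
  row 0: subtract 2×row1 = (1, 0, 1, 2)
step 3: normalize row 2 (÷2) = (0, 0, 1, 1)
  row 0: subtract 1×row2 = (1, 0, 0, 1)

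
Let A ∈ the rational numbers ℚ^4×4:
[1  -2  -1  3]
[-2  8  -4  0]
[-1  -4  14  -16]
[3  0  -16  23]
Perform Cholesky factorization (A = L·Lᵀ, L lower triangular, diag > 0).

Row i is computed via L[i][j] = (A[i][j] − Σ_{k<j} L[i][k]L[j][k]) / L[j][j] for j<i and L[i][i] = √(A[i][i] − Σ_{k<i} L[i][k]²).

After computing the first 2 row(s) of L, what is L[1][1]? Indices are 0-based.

L[1][1] = 2

Step 1: L[0][0] = √(1) = 1.
  L[1][0] = (-2) / L[0][0] = -2.
Step 2: L[1][1] = √(4) = 2.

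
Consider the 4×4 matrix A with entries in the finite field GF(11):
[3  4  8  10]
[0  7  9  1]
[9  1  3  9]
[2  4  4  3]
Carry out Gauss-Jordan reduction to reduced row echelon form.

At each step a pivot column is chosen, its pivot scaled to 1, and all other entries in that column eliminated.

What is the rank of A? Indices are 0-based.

pivot(0,0)=3: scale R0 → (1, 5, 10, 7)
  clear (2,0): R2 −= (9)R0 → (0, 0, 1, 1)
  clear (3,0): R3 −= (2)R0 → (0, 5, 6, 0)
pivot(1,1)=7: scale R1 → (0, 1, 6, 8)
  clear (0,1): R0 −= (5)R1 → (1, 0, 2, 0)
  clear (3,1): R3 −= (5)R1 → (0, 0, 9, 4)
pivot(2,2)=1: scale R2 → (0, 0, 1, 1)
  clear (0,2): R0 −= (2)R2 → (1, 0, 0, 9)
  clear (1,2): R1 −= (6)R2 → (0, 1, 0, 2)
  clear (3,2): R3 −= (9)R2 → (0, 0, 0, 6)
pivot(3,3)=6: scale R3 → (0, 0, 0, 1)
  clear (0,3): R0 −= (9)R3 → (1, 0, 0, 0)
  clear (1,3): R1 −= (2)R3 → (0, 1, 0, 0)
  clear (2,3): R2 −= (1)R3 → (0, 0, 1, 0)

rank = 4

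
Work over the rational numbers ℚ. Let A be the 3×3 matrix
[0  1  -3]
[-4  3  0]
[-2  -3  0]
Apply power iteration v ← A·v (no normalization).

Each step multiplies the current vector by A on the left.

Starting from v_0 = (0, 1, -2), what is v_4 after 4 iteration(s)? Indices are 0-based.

v_0 = (0, 1, -2).
v_1 = A·v_0 = (7, 3, -3).
v_2 = A·v_1 = (12, -19, -23).
v_3 = A·v_2 = (50, -105, 33).
v_4 = A·v_3 = (-204, -515, 215).

v_4 = (-204, -515, 215)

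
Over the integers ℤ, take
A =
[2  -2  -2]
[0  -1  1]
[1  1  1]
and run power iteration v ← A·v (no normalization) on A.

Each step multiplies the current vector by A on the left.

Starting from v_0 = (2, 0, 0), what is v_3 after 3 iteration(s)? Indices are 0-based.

v_0 = (2, 0, 0).
v_1 = A·v_0 = (4, 0, 2).
v_2 = A·v_1 = (4, 2, 6).
v_3 = A·v_2 = (-8, 4, 12).

v_3 = (-8, 4, 12)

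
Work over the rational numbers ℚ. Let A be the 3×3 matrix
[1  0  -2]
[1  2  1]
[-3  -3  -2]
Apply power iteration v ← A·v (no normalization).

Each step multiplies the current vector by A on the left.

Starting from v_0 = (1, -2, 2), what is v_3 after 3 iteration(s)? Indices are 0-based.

v_3 = (-29, 1, -7)

v_0 = (1, -2, 2).
v_1 = A·v_0 = (-3, -1, -1).
v_2 = A·v_1 = (-1, -6, 14).
v_3 = A·v_2 = (-29, 1, -7).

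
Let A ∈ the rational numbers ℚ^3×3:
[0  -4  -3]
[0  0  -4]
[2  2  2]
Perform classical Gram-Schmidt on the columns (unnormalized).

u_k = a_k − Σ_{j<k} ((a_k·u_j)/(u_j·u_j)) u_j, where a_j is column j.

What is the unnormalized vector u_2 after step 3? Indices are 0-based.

Step 1: u_0 = a_0 = (0, 0, 2).
Step 2: u_1 = a_1 − (1)·u_0 = (-4, 0, 0).
Step 3: u_2 = a_2 − (1)·u_0 − (3/4)·u_1 = (0, -4, 0).

u_2 = (0, -4, 0)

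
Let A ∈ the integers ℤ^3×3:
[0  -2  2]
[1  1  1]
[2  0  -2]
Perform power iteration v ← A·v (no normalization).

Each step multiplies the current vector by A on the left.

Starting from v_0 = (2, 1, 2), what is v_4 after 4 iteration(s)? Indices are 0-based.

v_4 = (-58, -33, 44)

v_0 = (2, 1, 2).
v_1 = A·v_0 = (2, 5, 0).
v_2 = A·v_1 = (-10, 7, 4).
v_3 = A·v_2 = (-6, 1, -28).
v_4 = A·v_3 = (-58, -33, 44).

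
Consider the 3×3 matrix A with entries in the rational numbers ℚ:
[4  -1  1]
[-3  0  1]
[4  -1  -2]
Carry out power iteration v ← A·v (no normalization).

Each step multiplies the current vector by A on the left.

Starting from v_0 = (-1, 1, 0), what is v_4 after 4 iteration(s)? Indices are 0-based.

v_4 = (-707, 309, -419)

v_0 = (-1, 1, 0).
v_1 = A·v_0 = (-5, 3, -5).
v_2 = A·v_1 = (-28, 10, -13).
v_3 = A·v_2 = (-135, 71, -96).
v_4 = A·v_3 = (-707, 309, -419).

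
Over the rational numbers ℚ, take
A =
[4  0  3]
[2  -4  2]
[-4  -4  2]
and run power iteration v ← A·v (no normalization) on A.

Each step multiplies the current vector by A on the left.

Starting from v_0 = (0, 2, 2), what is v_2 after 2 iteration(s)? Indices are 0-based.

v_0 = (0, 2, 2).
v_1 = A·v_0 = (6, -4, -4).
v_2 = A·v_1 = (12, 20, -16).

v_2 = (12, 20, -16)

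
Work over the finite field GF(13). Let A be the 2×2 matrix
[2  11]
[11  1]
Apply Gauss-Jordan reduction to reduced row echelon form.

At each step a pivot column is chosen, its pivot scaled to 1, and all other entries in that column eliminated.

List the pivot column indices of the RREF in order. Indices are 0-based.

step 1: normalize row 0 (÷2) = (1, 12)
  row 1: subtract 11×row0 = (0, 12)
step 2: normalize row 1 (÷12) = (0, 1)
  row 0: subtract 12×row1 = (1, 0)

pivot columns: 0, 1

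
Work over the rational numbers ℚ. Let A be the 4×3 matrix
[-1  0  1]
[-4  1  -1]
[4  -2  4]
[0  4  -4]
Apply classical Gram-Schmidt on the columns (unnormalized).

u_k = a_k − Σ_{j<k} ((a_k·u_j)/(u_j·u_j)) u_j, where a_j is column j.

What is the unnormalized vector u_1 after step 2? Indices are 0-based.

Step 1: u_0 = a_0 = (-1, -4, 4, 0).
Step 2: u_1 = a_1 − (-4/11)·u_0 = (-4/11, -5/11, -6/11, 4).

u_1 = (-4/11, -5/11, -6/11, 4)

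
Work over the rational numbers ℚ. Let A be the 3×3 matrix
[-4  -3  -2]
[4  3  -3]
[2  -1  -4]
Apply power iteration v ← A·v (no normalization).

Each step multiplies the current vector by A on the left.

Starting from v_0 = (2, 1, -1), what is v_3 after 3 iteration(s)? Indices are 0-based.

v_3 = (245, 55, 215)

v_0 = (2, 1, -1).
v_1 = A·v_0 = (-9, 14, 7).
v_2 = A·v_1 = (-20, -15, -60).
v_3 = A·v_2 = (245, 55, 215).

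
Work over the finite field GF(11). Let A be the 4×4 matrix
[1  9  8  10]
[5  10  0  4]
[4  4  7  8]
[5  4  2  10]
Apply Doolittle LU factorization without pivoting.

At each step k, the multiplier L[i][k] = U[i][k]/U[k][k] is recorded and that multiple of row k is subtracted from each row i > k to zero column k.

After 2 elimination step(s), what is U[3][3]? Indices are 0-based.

k=0: U[0][0]=1
  eliminate (1,0): mult=5, new row 1: (0, 9, 4, 9); set L[1][0]=5
  eliminate (2,0): mult=4, new row 2: (0, 1, 8, 1); set L[2][0]=4
  eliminate (3,0): mult=5, new row 3: (0, 3, 6, 4); set L[3][0]=5
k=1: U[1][1]=9
  eliminate (2,1): mult=5, new row 2: (0, 0, 10, 0); set L[2][1]=5
  eliminate (3,1): mult=4, new row 3: (0, 0, 1, 1); set L[3][1]=4

U[3][3] = 1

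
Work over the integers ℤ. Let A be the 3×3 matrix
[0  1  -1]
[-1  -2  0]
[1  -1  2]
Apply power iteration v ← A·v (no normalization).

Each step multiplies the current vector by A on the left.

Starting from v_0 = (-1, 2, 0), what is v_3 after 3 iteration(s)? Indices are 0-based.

v_3 = (5, -8, -6)

v_0 = (-1, 2, 0).
v_1 = A·v_0 = (2, -3, -3).
v_2 = A·v_1 = (0, 4, -1).
v_3 = A·v_2 = (5, -8, -6).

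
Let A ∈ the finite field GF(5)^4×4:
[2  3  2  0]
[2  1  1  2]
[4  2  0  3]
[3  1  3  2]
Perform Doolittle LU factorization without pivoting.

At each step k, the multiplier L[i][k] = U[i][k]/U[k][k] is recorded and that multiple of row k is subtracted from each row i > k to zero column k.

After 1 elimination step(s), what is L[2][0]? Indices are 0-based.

L[2][0] = 2

Step 1: pivot at (0,0) is 2.
  row1 ← row1 − (1)·row0  ⇒  L[1][0]=1, U row1=(0, 3, 4, 2)
  row2 ← row2 − (2)·row0  ⇒  L[2][0]=2, U row2=(0, 1, 1, 3)
  row3 ← row3 − (4)·row0  ⇒  L[3][0]=4, U row3=(0, 4, 0, 2)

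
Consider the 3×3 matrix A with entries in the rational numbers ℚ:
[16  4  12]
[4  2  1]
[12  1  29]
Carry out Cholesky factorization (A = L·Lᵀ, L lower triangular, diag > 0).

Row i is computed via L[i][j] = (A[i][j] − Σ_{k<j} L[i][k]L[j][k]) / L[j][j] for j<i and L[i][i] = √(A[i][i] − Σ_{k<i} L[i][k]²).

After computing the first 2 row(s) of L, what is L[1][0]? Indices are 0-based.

Step 1: L[0][0] = √(16) = 4.
  L[1][0] = (4) / L[0][0] = 1.
Step 2: L[1][1] = √(1) = 1.

L[1][0] = 1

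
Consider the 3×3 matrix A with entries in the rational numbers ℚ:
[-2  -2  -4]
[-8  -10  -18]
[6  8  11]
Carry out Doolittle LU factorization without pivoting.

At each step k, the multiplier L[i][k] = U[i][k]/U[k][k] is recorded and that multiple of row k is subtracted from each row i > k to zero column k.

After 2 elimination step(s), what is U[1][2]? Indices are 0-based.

U[1][2] = -2

k=0: U[0][0]=-2
  eliminate (1,0): mult=4, new row 1: (0, -2, -2); set L[1][0]=4
  eliminate (2,0): mult=-3, new row 2: (0, 2, -1); set L[2][0]=-3
k=1: U[1][1]=-2
  eliminate (2,1): mult=-1, new row 2: (0, 0, -3); set L[2][1]=-1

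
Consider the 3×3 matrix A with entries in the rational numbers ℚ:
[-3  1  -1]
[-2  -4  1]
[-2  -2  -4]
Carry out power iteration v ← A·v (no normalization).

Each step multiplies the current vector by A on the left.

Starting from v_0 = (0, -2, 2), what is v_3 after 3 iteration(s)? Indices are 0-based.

v_0 = (0, -2, 2).
v_1 = A·v_0 = (-4, 10, -4).
v_2 = A·v_1 = (26, -36, 4).
v_3 = A·v_2 = (-118, 96, 4).

v_3 = (-118, 96, 4)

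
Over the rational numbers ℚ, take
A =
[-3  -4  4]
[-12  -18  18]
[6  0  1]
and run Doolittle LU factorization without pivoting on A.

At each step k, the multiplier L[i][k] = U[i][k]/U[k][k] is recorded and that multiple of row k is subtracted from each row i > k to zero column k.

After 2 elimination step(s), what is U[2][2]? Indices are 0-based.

U[2][2] = 1

Step 1: pivot at (0,0) is -3.
  row1 ← row1 − (4)·row0  ⇒  L[1][0]=4, U row1=(0, -2, 2)
  row2 ← row2 − (-2)·row0  ⇒  L[2][0]=-2, U row2=(0, -8, 9)
Step 2: pivot at (1,1) is -2.
  row2 ← row2 − (4)·row1  ⇒  L[2][1]=4, U row2=(0, 0, 1)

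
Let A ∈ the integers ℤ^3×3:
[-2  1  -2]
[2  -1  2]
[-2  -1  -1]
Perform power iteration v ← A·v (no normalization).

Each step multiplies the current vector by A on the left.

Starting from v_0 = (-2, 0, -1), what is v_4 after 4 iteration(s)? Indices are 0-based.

v_0 = (-2, 0, -1).
v_1 = A·v_0 = (6, -6, 5).
v_2 = A·v_1 = (-28, 28, -11).
v_3 = A·v_2 = (106, -106, 39).
v_4 = A·v_3 = (-396, 396, -145).

v_4 = (-396, 396, -145)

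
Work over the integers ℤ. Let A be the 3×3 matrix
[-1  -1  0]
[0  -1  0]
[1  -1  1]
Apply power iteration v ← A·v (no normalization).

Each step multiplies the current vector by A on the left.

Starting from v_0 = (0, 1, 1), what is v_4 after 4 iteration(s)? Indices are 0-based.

v_4 = (4, 1, -1)

v_0 = (0, 1, 1).
v_1 = A·v_0 = (-1, -1, 0).
v_2 = A·v_1 = (2, 1, 0).
v_3 = A·v_2 = (-3, -1, 1).
v_4 = A·v_3 = (4, 1, -1).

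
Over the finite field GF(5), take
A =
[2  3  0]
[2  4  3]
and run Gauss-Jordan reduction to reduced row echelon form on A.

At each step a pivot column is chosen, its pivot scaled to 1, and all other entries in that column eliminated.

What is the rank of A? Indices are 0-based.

rank = 2

pivot(0,0)=2: scale R0 → (1, 4, 0)
  clear (1,0): R1 −= (2)R0 → (0, 1, 3)
pivot(1,1)=1: scale R1 → (0, 1, 3)
  clear (0,1): R0 −= (4)R1 → (1, 0, 3)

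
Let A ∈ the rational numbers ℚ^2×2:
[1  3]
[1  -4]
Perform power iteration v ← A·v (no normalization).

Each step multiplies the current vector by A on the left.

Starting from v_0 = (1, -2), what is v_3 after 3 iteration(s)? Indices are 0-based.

v_0 = (1, -2).
v_1 = A·v_0 = (-5, 9).
v_2 = A·v_1 = (22, -41).
v_3 = A·v_2 = (-101, 186).

v_3 = (-101, 186)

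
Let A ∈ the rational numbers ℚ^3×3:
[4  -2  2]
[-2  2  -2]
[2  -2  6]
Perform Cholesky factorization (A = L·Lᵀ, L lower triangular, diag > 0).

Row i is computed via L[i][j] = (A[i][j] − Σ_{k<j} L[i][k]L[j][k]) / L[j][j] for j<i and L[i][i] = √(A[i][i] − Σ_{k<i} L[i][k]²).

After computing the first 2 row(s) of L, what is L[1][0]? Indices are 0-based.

Step 1: L[0][0] = √(4) = 2.
  L[1][0] = (-2) / L[0][0] = -1.
Step 2: L[1][1] = √(1) = 1.

L[1][0] = -1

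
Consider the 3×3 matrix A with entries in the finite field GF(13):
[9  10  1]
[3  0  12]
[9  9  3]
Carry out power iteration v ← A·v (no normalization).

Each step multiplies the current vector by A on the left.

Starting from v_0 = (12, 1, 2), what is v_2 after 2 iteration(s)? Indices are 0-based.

v_2 = (9, 3, 0)

v_0 = (12, 1, 2).
v_1 = A·v_0 = (3, 8, 6).
v_2 = A·v_1 = (9, 3, 0).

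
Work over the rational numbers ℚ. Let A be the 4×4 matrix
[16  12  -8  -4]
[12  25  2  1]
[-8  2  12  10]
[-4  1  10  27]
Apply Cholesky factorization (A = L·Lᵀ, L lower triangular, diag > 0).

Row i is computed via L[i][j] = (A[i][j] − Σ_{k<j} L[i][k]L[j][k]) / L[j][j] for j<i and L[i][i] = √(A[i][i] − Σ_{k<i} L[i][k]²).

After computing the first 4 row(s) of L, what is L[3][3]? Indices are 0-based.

L[3][3] = 4

Step 1: L[0][0] = √(16) = 4.
  L[1][0] = (12) / L[0][0] = 3.
Step 2: L[1][1] = √(16) = 4.
  L[2][0] = (-8) / L[0][0] = -2.
  L[2][1] = (8) / L[1][1] = 2.
Step 3: L[2][2] = √(4) = 2.
  L[3][0] = (-4) / L[0][0] = -1.
  L[3][1] = (4) / L[1][1] = 1.
  L[3][2] = (6) / L[2][2] = 3.
Step 4: L[3][3] = √(16) = 4.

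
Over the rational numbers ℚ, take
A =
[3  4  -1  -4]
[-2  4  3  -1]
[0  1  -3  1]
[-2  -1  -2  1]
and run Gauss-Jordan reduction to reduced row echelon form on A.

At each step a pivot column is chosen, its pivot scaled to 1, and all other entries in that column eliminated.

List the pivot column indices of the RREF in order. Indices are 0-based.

pivot columns: 0, 1, 2, 3

step 1: normalize row 0 (÷3) = (1, 4/3, -1/3, -4/3)
  row 1: subtract -2×row0 = (0, 20/3, 7/3, -11/3)
  row 3: subtract -2×row0 = (0, 5/3, -8/3, -5/3)
step 2: normalize row 1 (÷20/3) = (0, 1, 7/20, -11/20)
  row 0: subtract 4/3×row1 = (1, 0, -4/5, -3/5)
  row 2: subtract 1×row1 = (0, 0, -67/20, 31/20)
  row 3: subtract 5/3×row1 = (0, 0, -13/4, -3/4)
step 3: normalize row 2 (÷-67/20) = (0, 0, 1, -31/67)
  row 0: subtract -4/5×row2 = (1, 0, 0, -65/67)
  row 1: subtract 7/20×row2 = (0, 1, 0, -26/67)
  row 3: subtract -13/4×row2 = (0, 0, 0, -151/67)
step 4: normalize row 3 (÷-151/67) = (0, 0, 0, 1)
  row 0: subtract -65/67×row3 = (1, 0, 0, 0)
  row 1: subtract -26/67×row3 = (0, 1, 0, 0)
  row 2: subtract -31/67×row3 = (0, 0, 1, 0)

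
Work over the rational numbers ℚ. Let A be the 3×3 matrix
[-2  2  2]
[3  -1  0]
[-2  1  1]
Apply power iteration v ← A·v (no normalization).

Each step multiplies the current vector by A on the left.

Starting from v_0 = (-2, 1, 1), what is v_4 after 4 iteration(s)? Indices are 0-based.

v_0 = (-2, 1, 1).
v_1 = A·v_0 = (8, -7, 6).
v_2 = A·v_1 = (-18, 31, -17).
v_3 = A·v_2 = (64, -85, 50).
v_4 = A·v_3 = (-198, 277, -163).

v_4 = (-198, 277, -163)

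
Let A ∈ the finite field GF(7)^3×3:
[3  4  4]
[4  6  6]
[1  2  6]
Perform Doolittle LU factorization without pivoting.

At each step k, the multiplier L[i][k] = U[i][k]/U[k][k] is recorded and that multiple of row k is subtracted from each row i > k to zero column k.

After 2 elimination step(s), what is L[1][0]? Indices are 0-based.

Step 1: pivot at (0,0) is 3.
  row1 ← row1 − (6)·row0  ⇒  L[1][0]=6, U row1=(0, 3, 3)
  row2 ← row2 − (5)·row0  ⇒  L[2][0]=5, U row2=(0, 3, 0)
Step 2: pivot at (1,1) is 3.
  row2 ← row2 − (1)·row1  ⇒  L[2][1]=1, U row2=(0, 0, 4)

L[1][0] = 6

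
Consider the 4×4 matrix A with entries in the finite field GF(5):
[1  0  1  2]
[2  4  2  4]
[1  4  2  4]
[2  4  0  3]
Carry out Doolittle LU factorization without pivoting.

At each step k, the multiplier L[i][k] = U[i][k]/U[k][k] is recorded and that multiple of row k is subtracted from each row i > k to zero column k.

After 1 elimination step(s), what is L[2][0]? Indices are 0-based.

L[2][0] = 1

Step 1: pivot at (0,0) is 1.
  row1 ← row1 − (2)·row0  ⇒  L[1][0]=2, U row1=(0, 4, 0, 0)
  row2 ← row2 − (1)·row0  ⇒  L[2][0]=1, U row2=(0, 4, 1, 2)
  row3 ← row3 − (2)·row0  ⇒  L[3][0]=2, U row3=(0, 4, 3, 4)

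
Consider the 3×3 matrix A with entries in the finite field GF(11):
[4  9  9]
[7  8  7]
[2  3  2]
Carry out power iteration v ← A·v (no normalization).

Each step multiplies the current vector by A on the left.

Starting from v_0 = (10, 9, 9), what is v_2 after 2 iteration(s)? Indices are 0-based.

v_0 = (10, 9, 9).
v_1 = A·v_0 = (4, 7, 10).
v_2 = A·v_1 = (4, 0, 5).

v_2 = (4, 0, 5)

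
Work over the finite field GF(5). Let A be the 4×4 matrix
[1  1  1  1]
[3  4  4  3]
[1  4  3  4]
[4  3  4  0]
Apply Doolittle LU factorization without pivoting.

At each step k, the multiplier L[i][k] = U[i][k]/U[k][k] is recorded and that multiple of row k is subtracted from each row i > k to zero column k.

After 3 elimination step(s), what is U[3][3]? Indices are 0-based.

[col 0] pivot 1
  R1 -= 3*R0 → (0, 1, 1, 0)  (L[1][0] := 3)
  R2 -= 1*R0 → (0, 3, 2, 3)  (L[2][0] := 1)
  R3 -= 4*R0 → (0, 4, 0, 1)  (L[3][0] := 4)
[col 1] pivot 1
  R2 -= 3*R1 → (0, 0, 4, 3)  (L[2][1] := 3)
  R3 -= 4*R1 → (0, 0, 1, 1)  (L[3][1] := 4)
[col 2] pivot 4
  R3 -= 4*R2 → (0, 0, 0, 4)  (L[3][2] := 4)

U[3][3] = 4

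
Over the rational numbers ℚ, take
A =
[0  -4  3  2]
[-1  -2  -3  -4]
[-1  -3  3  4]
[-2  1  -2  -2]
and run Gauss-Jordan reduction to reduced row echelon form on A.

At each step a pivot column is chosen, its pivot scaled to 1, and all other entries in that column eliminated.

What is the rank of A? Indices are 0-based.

rank = 4

step 1: exchange rows 0,1
step 1: normalize row 0 (÷-1) = (1, 2, 3, 4)
  row 2: subtract -1×row0 = (0, -1, 6, 8)
  row 3: subtract -2×row0 = (0, 5, 4, 6)
step 2: normalize row 1 (÷-4) = (0, 1, -3/4, -1/2)
  row 0: subtract 2×row1 = (1, 0, 9/2, 5)
  row 2: subtract -1×row1 = (0, 0, 21/4, 15/2)
  row 3: subtract 5×row1 = (0, 0, 31/4, 17/2)
step 3: normalize row 2 (÷21/4) = (0, 0, 1, 10/7)
  row 0: subtract 9/2×row2 = (1, 0, 0, -10/7)
  row 1: subtract -3/4×row2 = (0, 1, 0, 4/7)
  row 3: subtract 31/4×row2 = (0, 0, 0, -18/7)
step 4: normalize row 3 (÷-18/7) = (0, 0, 0, 1)
  row 0: subtract -10/7×row3 = (1, 0, 0, 0)
  row 1: subtract 4/7×row3 = (0, 1, 0, 0)
  row 2: subtract 10/7×row3 = (0, 0, 1, 0)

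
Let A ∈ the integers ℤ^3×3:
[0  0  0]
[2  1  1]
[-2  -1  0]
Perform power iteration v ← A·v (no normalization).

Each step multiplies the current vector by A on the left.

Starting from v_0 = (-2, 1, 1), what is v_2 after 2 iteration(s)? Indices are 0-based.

v_2 = (0, 1, 2)

v_0 = (-2, 1, 1).
v_1 = A·v_0 = (0, -2, 3).
v_2 = A·v_1 = (0, 1, 2).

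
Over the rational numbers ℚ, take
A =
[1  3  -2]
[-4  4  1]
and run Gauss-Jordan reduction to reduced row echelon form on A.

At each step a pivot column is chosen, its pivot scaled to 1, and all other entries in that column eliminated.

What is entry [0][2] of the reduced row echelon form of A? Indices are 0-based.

step 1: normalize row 0 (÷1) = (1, 3, -2)
  row 1: subtract -4×row0 = (0, 16, -7)
step 2: normalize row 1 (÷16) = (0, 1, -7/16)
  row 0: subtract 3×row1 = (1, 0, -11/16)

M[0][2] = -11/16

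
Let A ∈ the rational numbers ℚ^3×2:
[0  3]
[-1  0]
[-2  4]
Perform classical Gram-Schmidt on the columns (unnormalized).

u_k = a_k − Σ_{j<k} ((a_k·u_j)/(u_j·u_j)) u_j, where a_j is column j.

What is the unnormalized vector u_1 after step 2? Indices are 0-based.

Step 1: u_0 = a_0 = (0, -1, -2).
Step 2: u_1 = a_1 − (-8/5)·u_0 = (3, -8/5, 4/5).

u_1 = (3, -8/5, 4/5)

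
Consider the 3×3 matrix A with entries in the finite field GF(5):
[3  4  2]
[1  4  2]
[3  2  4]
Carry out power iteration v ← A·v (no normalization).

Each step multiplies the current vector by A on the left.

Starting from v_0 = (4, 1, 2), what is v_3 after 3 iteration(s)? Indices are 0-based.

v_3 = (3, 4, 3)

v_0 = (4, 1, 2).
v_1 = A·v_0 = (0, 2, 2).
v_2 = A·v_1 = (2, 2, 2).
v_3 = A·v_2 = (3, 4, 3).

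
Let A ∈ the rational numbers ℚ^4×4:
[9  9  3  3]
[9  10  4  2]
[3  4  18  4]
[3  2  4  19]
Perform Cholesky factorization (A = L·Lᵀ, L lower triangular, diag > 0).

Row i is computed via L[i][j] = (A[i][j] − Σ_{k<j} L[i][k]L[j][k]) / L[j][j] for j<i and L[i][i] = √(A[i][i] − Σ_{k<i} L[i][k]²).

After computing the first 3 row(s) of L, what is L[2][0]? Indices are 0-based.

Step 1: L[0][0] = √(9) = 3.
  L[1][0] = (9) / L[0][0] = 3.
Step 2: L[1][1] = √(1) = 1.
  L[2][0] = (3) / L[0][0] = 1.
  L[2][1] = (1) / L[1][1] = 1.
Step 3: L[2][2] = √(16) = 4.

L[2][0] = 1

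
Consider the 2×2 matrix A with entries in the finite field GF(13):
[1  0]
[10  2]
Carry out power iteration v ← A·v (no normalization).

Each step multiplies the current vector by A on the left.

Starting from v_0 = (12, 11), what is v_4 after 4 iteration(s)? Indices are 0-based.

v_0 = (12, 11).
v_1 = A·v_0 = (12, 12).
v_2 = A·v_1 = (12, 1).
v_3 = A·v_2 = (12, 5).
v_4 = A·v_3 = (12, 0).

v_4 = (12, 0)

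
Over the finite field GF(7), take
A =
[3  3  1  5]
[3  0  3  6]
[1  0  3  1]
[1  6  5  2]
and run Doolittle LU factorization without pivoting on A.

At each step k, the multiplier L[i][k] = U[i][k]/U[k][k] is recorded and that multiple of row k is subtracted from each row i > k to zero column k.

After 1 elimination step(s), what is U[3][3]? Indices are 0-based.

U[3][3] = 5

[col 0] pivot 3
  R1 -= 1*R0 → (0, 4, 2, 1)  (L[1][0] := 1)
  R2 -= 5*R0 → (0, 6, 5, 4)  (L[2][0] := 5)
  R3 -= 5*R0 → (0, 5, 0, 5)  (L[3][0] := 5)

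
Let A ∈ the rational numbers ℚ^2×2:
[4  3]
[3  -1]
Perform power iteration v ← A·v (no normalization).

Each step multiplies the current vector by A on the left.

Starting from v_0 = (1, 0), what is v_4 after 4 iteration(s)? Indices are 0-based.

v_0 = (1, 0).
v_1 = A·v_0 = (4, 3).
v_2 = A·v_1 = (25, 9).
v_3 = A·v_2 = (127, 66).
v_4 = A·v_3 = (706, 315).

v_4 = (706, 315)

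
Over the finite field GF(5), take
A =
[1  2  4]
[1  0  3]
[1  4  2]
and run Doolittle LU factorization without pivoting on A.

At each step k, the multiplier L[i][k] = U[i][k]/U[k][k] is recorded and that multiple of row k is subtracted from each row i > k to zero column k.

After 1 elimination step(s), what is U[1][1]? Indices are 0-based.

[col 0] pivot 1
  R1 -= 1*R0 → (0, 3, 4)  (L[1][0] := 1)
  R2 -= 1*R0 → (0, 2, 3)  (L[2][0] := 1)

U[1][1] = 3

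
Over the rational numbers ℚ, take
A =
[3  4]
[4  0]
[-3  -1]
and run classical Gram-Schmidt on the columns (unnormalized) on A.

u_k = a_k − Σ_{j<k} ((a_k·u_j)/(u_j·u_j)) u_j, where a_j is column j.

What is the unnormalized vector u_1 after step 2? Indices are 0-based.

u_1 = (91/34, -30/17, 11/34)

Step 1: u_0 = a_0 = (3, 4, -3).
Step 2: u_1 = a_1 − (15/34)·u_0 = (91/34, -30/17, 11/34).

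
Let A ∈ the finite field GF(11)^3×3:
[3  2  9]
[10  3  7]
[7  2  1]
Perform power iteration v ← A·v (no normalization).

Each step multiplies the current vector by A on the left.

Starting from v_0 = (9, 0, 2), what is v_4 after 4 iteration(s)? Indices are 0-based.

v_4 = (3, 7, 10)

v_0 = (9, 0, 2).
v_1 = A·v_0 = (1, 5, 10).
v_2 = A·v_1 = (4, 7, 5).
v_3 = A·v_2 = (5, 8, 3).
v_4 = A·v_3 = (3, 7, 10).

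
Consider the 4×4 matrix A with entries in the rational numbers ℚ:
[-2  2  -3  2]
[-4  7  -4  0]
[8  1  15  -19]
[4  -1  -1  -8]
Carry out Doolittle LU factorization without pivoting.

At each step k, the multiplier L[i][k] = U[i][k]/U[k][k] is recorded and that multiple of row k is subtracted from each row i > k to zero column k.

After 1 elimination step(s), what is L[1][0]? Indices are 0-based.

L[1][0] = 2

k=0: U[0][0]=-2
  eliminate (1,0): mult=2, new row 1: (0, 3, 2, -4); set L[1][0]=2
  eliminate (2,0): mult=-4, new row 2: (0, 9, 3, -11); set L[2][0]=-4
  eliminate (3,0): mult=-2, new row 3: (0, 3, -7, -4); set L[3][0]=-2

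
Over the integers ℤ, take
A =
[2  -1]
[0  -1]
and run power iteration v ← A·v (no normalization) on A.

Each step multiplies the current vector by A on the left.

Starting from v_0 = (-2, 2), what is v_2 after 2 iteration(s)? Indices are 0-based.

v_2 = (-10, 2)

v_0 = (-2, 2).
v_1 = A·v_0 = (-6, -2).
v_2 = A·v_1 = (-10, 2).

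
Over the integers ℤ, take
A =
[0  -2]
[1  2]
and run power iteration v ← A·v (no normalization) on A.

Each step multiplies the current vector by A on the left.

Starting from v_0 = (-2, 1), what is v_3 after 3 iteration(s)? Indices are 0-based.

v_3 = (4, -4)

v_0 = (-2, 1).
v_1 = A·v_0 = (-2, 0).
v_2 = A·v_1 = (0, -2).
v_3 = A·v_2 = (4, -4).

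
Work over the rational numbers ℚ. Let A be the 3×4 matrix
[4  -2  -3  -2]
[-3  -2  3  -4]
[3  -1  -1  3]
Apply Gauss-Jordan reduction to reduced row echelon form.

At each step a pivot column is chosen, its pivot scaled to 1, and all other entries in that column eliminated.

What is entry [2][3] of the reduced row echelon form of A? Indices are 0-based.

pivot(0,0)=4: scale R0 → (1, -1/2, -3/4, -1/2)
  clear (1,0): R1 −= (-3)R0 → (0, -7/2, 3/4, -11/2)
  clear (2,0): R2 −= (3)R0 → (0, 1/2, 5/4, 9/2)
pivot(1,1)=-7/2: scale R1 → (0, 1, -3/14, 11/7)
  clear (0,1): R0 −= (-1/2)R1 → (1, 0, -6/7, 2/7)
  clear (2,1): R2 −= (1/2)R1 → (0, 0, 19/14, 26/7)
pivot(2,2)=19/14: scale R2 → (0, 0, 1, 52/19)
  clear (0,2): R0 −= (-6/7)R2 → (1, 0, 0, 50/19)
  clear (1,2): R1 −= (-3/14)R2 → (0, 1, 0, 41/19)

M[2][3] = 52/19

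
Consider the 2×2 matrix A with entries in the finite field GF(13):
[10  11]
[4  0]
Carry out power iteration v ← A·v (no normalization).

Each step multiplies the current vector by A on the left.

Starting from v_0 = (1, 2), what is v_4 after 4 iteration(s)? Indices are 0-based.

v_0 = (1, 2).
v_1 = A·v_0 = (6, 4).
v_2 = A·v_1 = (0, 11).
v_3 = A·v_2 = (4, 0).
v_4 = A·v_3 = (1, 3).

v_4 = (1, 3)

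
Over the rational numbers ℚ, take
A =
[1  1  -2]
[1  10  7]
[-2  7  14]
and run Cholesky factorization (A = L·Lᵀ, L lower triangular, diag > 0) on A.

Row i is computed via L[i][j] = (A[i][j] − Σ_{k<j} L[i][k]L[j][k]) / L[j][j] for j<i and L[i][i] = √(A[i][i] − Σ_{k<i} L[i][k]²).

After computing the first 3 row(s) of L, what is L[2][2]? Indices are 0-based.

Step 1: L[0][0] = √(1) = 1.
  L[1][0] = (1) / L[0][0] = 1.
Step 2: L[1][1] = √(9) = 3.
  L[2][0] = (-2) / L[0][0] = -2.
  L[2][1] = (9) / L[1][1] = 3.
Step 3: L[2][2] = √(1) = 1.

L[2][2] = 1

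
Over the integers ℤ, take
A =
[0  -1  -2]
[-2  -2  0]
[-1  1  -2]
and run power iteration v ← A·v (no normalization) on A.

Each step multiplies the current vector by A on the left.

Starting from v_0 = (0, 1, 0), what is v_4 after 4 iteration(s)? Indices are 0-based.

v_0 = (0, 1, 0).
v_1 = A·v_0 = (-1, -2, 1).
v_2 = A·v_1 = (0, 6, -3).
v_3 = A·v_2 = (0, -12, 12).
v_4 = A·v_3 = (-12, 24, -36).

v_4 = (-12, 24, -36)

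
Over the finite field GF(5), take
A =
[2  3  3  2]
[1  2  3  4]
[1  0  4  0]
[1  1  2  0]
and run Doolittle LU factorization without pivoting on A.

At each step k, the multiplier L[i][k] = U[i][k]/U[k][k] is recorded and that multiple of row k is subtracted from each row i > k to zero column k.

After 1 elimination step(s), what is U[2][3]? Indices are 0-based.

Step 1: pivot at (0,0) is 2.
  row1 ← row1 − (3)·row0  ⇒  L[1][0]=3, U row1=(0, 3, 4, 3)
  row2 ← row2 − (3)·row0  ⇒  L[2][0]=3, U row2=(0, 1, 0, 4)
  row3 ← row3 − (3)·row0  ⇒  L[3][0]=3, U row3=(0, 2, 3, 4)

U[2][3] = 4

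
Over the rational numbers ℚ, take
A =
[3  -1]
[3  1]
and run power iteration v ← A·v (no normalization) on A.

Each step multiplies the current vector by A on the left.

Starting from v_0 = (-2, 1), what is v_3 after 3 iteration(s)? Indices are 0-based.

v_0 = (-2, 1).
v_1 = A·v_0 = (-7, -5).
v_2 = A·v_1 = (-16, -26).
v_3 = A·v_2 = (-22, -74).

v_3 = (-22, -74)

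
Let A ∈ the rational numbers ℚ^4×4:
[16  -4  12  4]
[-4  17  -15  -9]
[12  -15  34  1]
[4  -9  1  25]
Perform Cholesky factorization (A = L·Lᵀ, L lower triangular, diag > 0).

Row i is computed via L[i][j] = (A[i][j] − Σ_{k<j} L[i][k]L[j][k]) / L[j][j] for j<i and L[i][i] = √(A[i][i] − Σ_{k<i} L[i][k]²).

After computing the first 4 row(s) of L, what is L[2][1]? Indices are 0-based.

Step 1: L[0][0] = √(16) = 4.
  L[1][0] = (-4) / L[0][0] = -1.
Step 2: L[1][1] = √(16) = 4.
  L[2][0] = (12) / L[0][0] = 3.
  L[2][1] = (-12) / L[1][1] = -3.
Step 3: L[2][2] = √(16) = 4.
  L[3][0] = (4) / L[0][0] = 1.
  L[3][1] = (-8) / L[1][1] = -2.
  L[3][2] = (-8) / L[2][2] = -2.
Step 4: L[3][3] = √(16) = 4.

L[2][1] = -3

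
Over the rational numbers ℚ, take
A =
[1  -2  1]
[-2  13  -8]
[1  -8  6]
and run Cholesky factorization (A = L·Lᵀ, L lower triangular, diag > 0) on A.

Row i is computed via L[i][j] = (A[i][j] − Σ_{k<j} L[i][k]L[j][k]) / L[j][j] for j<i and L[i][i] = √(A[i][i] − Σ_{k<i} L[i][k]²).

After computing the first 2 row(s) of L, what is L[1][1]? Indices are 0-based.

L[1][1] = 3

Step 1: L[0][0] = √(1) = 1.
  L[1][0] = (-2) / L[0][0] = -2.
Step 2: L[1][1] = √(9) = 3.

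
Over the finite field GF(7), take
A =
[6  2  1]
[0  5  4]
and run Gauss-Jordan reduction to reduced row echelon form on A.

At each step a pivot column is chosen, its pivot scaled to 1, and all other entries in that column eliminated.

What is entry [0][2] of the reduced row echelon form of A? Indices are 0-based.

M[0][2] = 2

[1] R0 /= 6  ⇒  (1, 5, 6)
[2] R1 /= 5  ⇒  (0, 1, 5)
     R0 -= 5·R1  ⇒  (1, 0, 2)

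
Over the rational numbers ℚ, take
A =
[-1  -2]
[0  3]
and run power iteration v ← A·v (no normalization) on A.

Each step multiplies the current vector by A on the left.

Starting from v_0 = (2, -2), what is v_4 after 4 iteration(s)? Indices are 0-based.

v_4 = (82, -162)

v_0 = (2, -2).
v_1 = A·v_0 = (2, -6).
v_2 = A·v_1 = (10, -18).
v_3 = A·v_2 = (26, -54).
v_4 = A·v_3 = (82, -162).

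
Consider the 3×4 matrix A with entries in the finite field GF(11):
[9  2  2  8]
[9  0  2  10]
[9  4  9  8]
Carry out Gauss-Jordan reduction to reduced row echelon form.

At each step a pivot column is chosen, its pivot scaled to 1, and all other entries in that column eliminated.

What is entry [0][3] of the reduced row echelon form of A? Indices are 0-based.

M[0][3] = 0

[1] R0 /= 9  ⇒  (1, 10, 10, 7)
     R1 -= 9·R0  ⇒  (0, 9, 0, 2)
     R2 -= 9·R0  ⇒  (0, 2, 7, 0)
[2] R1 /= 9  ⇒  (0, 1, 0, 10)
     R0 -= 10·R1  ⇒  (1, 0, 10, 6)
     R2 -= 2·R1  ⇒  (0, 0, 7, 2)
[3] R2 /= 7  ⇒  (0, 0, 1, 5)
     R0 -= 10·R2  ⇒  (1, 0, 0, 0)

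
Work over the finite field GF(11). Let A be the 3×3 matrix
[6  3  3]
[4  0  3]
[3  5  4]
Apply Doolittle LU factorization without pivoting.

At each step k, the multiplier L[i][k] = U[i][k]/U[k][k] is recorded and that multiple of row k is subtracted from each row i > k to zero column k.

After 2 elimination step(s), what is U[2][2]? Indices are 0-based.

k=0: U[0][0]=6
  eliminate (1,0): mult=8, new row 1: (0, 9, 1); set L[1][0]=8
  eliminate (2,0): mult=6, new row 2: (0, 9, 8); set L[2][0]=6
k=1: U[1][1]=9
  eliminate (2,1): mult=1, new row 2: (0, 0, 7); set L[2][1]=1

U[2][2] = 7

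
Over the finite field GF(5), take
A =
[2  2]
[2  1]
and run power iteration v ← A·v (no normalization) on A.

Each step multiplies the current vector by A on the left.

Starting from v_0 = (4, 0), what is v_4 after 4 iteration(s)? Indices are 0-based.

v_0 = (4, 0).
v_1 = A·v_0 = (3, 3).
v_2 = A·v_1 = (2, 4).
v_3 = A·v_2 = (2, 3).
v_4 = A·v_3 = (0, 2).

v_4 = (0, 2)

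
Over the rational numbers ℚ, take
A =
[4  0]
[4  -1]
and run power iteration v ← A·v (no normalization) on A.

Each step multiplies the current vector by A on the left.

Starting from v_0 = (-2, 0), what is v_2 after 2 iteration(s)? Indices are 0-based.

v_0 = (-2, 0).
v_1 = A·v_0 = (-8, -8).
v_2 = A·v_1 = (-32, -24).

v_2 = (-32, -24)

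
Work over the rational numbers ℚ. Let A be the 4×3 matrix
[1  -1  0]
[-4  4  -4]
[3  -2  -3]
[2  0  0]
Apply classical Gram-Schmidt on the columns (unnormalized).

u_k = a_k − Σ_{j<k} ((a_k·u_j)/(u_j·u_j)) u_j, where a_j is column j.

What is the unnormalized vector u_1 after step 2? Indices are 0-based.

Step 1: u_0 = a_0 = (1, -4, 3, 2).
Step 2: u_1 = a_1 − (-23/30)·u_0 = (-7/30, 14/15, 3/10, 23/15).

u_1 = (-7/30, 14/15, 3/10, 23/15)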